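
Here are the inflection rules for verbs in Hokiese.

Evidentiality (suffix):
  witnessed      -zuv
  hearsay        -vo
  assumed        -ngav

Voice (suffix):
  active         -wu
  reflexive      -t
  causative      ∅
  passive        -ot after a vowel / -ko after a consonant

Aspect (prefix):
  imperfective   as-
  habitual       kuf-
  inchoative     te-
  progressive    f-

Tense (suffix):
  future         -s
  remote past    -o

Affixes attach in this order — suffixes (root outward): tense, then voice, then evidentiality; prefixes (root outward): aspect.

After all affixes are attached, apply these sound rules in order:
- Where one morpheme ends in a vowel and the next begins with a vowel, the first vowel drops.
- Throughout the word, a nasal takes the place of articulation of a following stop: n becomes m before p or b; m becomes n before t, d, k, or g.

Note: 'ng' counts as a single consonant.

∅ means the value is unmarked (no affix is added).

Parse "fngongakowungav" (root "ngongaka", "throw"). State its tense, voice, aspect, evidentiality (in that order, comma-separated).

Segment: f-ngongaka-o-wu-ngav.
tense: -o → remote past.
voice: -wu → active.
aspect: f- → progressive.
evidentiality: -ngav → assumed.

remote past, active, progressive, assumed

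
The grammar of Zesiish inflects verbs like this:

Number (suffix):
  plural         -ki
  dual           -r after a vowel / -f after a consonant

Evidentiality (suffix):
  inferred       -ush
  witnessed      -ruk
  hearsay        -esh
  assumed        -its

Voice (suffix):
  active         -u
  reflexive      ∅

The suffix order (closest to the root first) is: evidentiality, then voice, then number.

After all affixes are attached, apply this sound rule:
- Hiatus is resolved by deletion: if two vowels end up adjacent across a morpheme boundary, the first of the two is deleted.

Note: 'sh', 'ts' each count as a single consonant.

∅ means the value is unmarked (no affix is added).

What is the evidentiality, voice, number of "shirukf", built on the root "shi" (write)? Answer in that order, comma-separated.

Segment: shi-ruk-f.
evidentiality: -ruk → witnessed.
voice: ∅ → reflexive.
number: -r/f → dual.

witnessed, reflexive, dual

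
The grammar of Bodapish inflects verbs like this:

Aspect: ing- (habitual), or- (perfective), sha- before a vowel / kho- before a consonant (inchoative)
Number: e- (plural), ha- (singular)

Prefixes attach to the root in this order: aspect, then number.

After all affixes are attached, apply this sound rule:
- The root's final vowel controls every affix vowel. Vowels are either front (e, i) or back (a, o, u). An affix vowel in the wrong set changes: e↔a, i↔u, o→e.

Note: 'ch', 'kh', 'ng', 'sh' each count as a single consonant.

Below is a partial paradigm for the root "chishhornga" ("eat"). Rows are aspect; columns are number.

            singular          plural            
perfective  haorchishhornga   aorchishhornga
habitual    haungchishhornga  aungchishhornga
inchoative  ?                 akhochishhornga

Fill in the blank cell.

Attach aspect inchoative kho- (before consonant 'ch') → khochishhornga.
Attach number singular ha- → hakhochishhornga.
Vowel harmony: no change.

hakhochishhornga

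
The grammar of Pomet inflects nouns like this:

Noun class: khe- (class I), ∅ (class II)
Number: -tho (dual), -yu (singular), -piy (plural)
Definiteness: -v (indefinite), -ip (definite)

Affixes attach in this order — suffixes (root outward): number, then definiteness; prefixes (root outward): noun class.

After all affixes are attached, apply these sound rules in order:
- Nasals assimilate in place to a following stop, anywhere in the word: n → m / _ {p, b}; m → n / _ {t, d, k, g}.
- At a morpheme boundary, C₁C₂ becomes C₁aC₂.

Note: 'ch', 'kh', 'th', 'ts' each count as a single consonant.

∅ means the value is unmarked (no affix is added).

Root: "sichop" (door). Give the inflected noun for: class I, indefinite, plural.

khesichopapiyav

Attach number plural -piy → sichoppiy.
Attach noun class class I khe- → khesichoppiy.
Attach definiteness indefinite -v → khesichoppiyv.
Nasal assimilation: no change.
Apply epenthesis: khesichoppiyv → khesichopapiyav.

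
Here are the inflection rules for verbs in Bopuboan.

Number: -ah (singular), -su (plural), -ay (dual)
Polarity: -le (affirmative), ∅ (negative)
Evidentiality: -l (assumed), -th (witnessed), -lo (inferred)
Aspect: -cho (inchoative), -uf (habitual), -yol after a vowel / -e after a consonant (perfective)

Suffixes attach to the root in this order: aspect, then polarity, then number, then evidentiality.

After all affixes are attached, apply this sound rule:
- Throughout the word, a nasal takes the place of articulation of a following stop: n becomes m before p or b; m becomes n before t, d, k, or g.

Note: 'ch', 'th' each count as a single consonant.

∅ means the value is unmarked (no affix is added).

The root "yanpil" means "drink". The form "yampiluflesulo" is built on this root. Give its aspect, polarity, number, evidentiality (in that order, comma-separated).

habitual, affirmative, plural, inferred

Segment: yanpil-uf-le-su-lo.
aspect: -uf → habitual.
polarity: -le → affirmative.
number: -su → plural.
evidentiality: -lo → inferred.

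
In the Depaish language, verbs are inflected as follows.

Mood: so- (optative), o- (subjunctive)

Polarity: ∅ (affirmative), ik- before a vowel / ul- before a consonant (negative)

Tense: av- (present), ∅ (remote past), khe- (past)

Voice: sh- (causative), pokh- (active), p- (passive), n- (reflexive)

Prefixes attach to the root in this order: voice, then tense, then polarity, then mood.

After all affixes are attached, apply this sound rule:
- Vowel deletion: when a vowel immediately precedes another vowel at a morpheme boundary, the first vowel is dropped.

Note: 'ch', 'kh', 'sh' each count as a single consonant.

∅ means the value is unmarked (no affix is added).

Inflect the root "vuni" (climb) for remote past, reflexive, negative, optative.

Attach voice reflexive n- → nvuni.
tense = remote past: zero marking, form stays nvuni.
Attach polarity negative ul- (before consonant 'n') → ulnvuni.
Attach mood optative so- → soulnvuni.
Apply vowel deletion: soulnvuni → sulnvuni.

sulnvuni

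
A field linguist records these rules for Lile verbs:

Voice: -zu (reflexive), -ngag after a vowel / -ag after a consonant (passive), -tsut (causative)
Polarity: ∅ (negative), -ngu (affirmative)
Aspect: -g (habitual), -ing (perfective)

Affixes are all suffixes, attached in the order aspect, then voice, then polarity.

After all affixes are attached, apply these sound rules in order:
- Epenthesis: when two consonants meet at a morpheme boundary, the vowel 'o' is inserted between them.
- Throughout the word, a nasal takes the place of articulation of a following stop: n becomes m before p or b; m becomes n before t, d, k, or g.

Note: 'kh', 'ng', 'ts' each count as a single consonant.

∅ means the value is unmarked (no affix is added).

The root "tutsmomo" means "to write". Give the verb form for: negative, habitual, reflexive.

Attach aspect habitual -g → tutsmomog.
Attach voice reflexive -zu → tutsmomogzu.
polarity = negative: zero marking, form stays tutsmomogzu.
Apply epenthesis: tutsmomogzu → tutsmomogozu.
Nasal assimilation: no change.

tutsmomogozu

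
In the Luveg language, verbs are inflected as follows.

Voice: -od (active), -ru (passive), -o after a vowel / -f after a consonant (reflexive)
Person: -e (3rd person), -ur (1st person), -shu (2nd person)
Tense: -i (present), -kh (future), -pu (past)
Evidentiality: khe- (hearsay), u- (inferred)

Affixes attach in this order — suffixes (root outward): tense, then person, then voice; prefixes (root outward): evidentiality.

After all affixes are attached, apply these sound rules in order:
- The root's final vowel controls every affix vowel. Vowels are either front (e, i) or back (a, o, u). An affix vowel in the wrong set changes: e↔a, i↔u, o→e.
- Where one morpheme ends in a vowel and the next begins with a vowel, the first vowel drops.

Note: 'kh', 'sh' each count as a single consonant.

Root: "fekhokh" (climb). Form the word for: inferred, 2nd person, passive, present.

ufekhokhushuru

Attach tense present -i → fekhokhi.
Attach person 2nd person -shu → fekhokhishu.
Attach voice passive -ru → fekhokhishuru.
Attach evidentiality inferred u- → ufekhokhishuru.
Apply vowel harmony: ufekhokhishuru → ufekhokhushuru.
Vowel deletion: no change.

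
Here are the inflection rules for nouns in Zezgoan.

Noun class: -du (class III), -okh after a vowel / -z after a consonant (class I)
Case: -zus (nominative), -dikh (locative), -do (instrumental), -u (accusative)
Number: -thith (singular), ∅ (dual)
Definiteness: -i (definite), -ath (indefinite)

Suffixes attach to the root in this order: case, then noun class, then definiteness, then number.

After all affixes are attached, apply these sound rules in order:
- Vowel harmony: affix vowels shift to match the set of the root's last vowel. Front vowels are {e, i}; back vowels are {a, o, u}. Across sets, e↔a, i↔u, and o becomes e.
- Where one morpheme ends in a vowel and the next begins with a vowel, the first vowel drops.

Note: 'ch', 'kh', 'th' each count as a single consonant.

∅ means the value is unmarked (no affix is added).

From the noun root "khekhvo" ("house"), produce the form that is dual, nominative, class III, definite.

Attach case nominative -zus → khekhvozus.
Attach noun class class III -du → khekhvozusdu.
Attach definiteness definite -i → khekhvozusdui.
number = dual: zero marking, form stays khekhvozusdui.
Apply vowel harmony: khekhvozusdui → khekhvozusduu.
Apply vowel deletion: khekhvozusduu → khekhvozusdu.

khekhvozusdu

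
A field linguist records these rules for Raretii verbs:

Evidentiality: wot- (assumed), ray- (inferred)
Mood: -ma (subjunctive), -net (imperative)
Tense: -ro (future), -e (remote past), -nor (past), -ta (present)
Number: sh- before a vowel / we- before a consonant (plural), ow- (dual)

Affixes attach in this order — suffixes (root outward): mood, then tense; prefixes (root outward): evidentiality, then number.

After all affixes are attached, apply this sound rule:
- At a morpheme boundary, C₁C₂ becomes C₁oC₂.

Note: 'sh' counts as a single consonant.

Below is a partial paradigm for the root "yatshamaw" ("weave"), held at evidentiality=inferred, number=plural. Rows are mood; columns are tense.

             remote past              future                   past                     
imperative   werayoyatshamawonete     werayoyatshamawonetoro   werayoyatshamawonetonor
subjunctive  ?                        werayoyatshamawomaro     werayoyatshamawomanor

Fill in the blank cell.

werayoyatshamawomae

Attach evidentiality inferred ray- → rayyatshamaw.
Attach mood subjunctive -ma → rayyatshamawma.
Attach tense remote past -e → rayyatshamawmae.
Attach number plural we- (before consonant 'r') → werayyatshamawmae.
Apply epenthesis: werayyatshamawmae → werayoyatshamawomae.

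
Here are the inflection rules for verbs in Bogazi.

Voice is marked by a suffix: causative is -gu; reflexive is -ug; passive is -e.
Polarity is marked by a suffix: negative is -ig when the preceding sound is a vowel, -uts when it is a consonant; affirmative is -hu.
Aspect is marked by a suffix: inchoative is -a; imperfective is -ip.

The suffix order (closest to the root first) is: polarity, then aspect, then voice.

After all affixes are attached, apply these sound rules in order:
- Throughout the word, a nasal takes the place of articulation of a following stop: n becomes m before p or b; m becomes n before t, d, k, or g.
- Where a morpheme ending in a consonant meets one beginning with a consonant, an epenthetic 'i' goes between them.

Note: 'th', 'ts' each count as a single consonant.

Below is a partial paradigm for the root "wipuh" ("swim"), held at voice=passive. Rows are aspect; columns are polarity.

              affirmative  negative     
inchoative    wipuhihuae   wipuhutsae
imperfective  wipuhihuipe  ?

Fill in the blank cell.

wipuhutsipe

Attach polarity negative -uts (after consonant 'h') → wipuhuts.
Attach aspect imperfective -ip → wipuhutsip.
Attach voice passive -e → wipuhutsipe.
Nasal assimilation: no change.
Epenthesis: no change.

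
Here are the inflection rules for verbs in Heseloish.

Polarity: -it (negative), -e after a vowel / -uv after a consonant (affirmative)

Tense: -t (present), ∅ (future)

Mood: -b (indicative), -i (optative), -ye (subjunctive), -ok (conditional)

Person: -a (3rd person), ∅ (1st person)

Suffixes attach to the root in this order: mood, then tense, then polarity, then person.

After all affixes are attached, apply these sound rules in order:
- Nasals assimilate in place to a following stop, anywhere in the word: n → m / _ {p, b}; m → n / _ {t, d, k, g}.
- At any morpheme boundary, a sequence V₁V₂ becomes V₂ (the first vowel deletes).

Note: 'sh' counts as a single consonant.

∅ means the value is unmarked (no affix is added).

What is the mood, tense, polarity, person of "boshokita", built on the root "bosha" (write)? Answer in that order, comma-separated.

conditional, future, negative, 3rd person

Segment: bosha-ok-it-a.
mood: -ok → conditional.
tense: ∅ → future.
polarity: -it → negative.
person: -a → 3rd person.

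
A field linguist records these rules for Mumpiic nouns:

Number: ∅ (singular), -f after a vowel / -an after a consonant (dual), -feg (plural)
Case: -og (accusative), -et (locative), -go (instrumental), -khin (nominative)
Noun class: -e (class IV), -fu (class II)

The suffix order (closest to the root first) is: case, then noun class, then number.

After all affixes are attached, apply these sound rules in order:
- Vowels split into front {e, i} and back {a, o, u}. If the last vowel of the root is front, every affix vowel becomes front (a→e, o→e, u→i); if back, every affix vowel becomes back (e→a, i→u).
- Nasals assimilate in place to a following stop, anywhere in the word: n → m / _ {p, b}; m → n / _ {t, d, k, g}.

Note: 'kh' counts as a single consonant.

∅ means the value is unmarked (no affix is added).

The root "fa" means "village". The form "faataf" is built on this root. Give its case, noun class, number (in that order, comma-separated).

locative, class IV, dual

Segment: fa-et-e-f.
case: -et → locative.
noun class: -e → class IV.
number: -f/an → dual.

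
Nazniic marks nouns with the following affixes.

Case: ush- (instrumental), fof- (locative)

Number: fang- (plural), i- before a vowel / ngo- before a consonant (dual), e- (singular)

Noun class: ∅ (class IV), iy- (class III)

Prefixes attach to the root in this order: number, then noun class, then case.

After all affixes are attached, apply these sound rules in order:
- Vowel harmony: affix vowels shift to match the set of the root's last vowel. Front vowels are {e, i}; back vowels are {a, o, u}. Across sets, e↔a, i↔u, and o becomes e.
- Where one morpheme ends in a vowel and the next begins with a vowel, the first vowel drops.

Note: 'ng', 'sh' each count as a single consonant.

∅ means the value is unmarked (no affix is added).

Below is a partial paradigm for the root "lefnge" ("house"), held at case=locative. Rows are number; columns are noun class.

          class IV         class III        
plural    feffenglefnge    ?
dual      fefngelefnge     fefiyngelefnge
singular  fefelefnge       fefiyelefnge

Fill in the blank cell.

fefiyfenglefnge

Attach number plural fang- → fanglefnge.
Attach noun class class III iy- → iyfanglefnge.
Attach case locative fof- → fofiyfanglefnge.
Apply vowel harmony: fofiyfanglefnge → fefiyfenglefnge.
Vowel deletion: no change.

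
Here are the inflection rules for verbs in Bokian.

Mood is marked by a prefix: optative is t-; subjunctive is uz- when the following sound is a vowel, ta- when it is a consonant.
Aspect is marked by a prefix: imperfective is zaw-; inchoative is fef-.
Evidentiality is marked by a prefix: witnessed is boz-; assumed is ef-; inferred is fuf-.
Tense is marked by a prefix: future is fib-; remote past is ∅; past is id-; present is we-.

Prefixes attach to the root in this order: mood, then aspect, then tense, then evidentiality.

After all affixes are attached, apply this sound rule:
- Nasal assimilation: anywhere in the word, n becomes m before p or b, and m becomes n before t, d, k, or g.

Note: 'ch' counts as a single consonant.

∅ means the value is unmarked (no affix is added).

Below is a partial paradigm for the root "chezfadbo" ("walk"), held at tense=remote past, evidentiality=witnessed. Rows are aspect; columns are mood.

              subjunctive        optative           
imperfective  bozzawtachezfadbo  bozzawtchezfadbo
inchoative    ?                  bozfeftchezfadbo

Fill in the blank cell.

Attach mood subjunctive ta- (before consonant 'ch') → tachezfadbo.
Attach aspect inchoative fef- → feftachezfadbo.
tense = remote past: zero marking, form stays feftachezfadbo.
Attach evidentiality witnessed boz- → bozfeftachezfadbo.
Nasal assimilation: no change.

bozfeftachezfadbo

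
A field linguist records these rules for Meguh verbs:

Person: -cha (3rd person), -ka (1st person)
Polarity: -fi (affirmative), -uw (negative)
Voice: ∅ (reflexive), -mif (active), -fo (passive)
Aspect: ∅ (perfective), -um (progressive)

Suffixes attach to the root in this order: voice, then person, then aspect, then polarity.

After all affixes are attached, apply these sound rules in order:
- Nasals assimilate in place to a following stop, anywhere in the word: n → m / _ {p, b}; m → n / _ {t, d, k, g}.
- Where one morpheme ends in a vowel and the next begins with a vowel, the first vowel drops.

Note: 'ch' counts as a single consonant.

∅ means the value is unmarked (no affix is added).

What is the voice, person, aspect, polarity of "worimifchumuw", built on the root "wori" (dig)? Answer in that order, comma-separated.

Segment: wori-mif-cha-um-uw.
voice: -mif → active.
person: -cha → 3rd person.
aspect: -um → progressive.
polarity: -uw → negative.

active, 3rd person, progressive, negative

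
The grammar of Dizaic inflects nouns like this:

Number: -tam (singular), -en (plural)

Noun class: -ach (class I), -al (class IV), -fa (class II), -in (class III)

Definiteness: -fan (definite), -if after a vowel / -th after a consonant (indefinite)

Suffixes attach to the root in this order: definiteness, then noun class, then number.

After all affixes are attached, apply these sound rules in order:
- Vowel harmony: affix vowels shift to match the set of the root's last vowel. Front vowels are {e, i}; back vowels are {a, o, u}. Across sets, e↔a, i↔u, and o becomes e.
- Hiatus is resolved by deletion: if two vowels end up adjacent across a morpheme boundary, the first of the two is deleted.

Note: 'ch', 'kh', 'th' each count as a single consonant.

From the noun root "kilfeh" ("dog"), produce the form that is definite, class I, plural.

kilfehfenechen

Attach definiteness definite -fan → kilfehfan.
Attach noun class class I -ach → kilfehfanach.
Attach number plural -en → kilfehfanachen.
Apply vowel harmony: kilfehfanachen → kilfehfenechen.
Vowel deletion: no change.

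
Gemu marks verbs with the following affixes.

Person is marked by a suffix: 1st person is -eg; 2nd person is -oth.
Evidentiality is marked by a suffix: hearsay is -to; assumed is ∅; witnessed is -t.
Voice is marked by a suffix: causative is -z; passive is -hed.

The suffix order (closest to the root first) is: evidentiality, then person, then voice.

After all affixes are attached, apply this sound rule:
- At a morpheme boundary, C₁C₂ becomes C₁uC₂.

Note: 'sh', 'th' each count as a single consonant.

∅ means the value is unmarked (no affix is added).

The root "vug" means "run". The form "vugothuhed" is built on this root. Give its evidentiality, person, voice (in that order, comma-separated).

Segment: vug-oth-hed.
evidentiality: ∅ → assumed.
person: -oth → 2nd person.
voice: -hed → passive.

assumed, 2nd person, passive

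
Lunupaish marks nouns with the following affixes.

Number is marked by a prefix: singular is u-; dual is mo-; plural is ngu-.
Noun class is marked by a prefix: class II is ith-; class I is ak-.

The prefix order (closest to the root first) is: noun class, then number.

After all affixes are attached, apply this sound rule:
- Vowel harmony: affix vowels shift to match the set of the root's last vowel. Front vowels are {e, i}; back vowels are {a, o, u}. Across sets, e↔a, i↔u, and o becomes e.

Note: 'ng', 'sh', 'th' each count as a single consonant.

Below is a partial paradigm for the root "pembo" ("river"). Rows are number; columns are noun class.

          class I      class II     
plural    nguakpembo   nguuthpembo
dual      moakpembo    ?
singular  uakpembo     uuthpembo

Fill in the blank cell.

Attach noun class class II ith- → ithpembo.
Attach number dual mo- → moithpembo.
Apply vowel harmony: moithpembo → mouthpembo.

mouthpembo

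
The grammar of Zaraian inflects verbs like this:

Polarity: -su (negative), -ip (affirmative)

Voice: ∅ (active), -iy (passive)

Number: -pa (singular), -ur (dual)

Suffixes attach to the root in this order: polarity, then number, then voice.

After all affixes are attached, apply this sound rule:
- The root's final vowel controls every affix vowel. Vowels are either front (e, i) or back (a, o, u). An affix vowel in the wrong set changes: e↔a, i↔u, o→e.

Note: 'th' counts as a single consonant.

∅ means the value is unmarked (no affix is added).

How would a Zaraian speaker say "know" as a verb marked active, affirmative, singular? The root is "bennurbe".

bennurbeippe

Attach polarity affirmative -ip → bennurbeip.
Attach number singular -pa → bennurbeippa.
voice = active: zero marking, form stays bennurbeippa.
Apply vowel harmony: bennurbeippa → bennurbeippe.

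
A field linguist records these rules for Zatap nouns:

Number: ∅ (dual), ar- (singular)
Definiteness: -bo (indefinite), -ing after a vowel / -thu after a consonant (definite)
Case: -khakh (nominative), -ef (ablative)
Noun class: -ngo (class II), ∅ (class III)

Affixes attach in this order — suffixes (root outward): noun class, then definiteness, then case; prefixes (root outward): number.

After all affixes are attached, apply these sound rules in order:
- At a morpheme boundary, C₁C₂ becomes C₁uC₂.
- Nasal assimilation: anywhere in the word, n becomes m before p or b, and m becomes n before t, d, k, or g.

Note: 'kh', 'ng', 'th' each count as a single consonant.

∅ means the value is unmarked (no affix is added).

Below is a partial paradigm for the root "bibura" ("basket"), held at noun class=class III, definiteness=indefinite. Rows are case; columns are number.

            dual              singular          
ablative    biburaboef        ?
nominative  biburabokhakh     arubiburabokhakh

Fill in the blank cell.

arubiburaboef

noun class = class III: zero marking, form stays bibura.
Attach definiteness indefinite -bo → biburabo.
Attach number singular ar- → arbiburabo.
Attach case ablative -ef → arbiburaboef.
Apply epenthesis: arbiburaboef → arubiburaboef.
Nasal assimilation: no change.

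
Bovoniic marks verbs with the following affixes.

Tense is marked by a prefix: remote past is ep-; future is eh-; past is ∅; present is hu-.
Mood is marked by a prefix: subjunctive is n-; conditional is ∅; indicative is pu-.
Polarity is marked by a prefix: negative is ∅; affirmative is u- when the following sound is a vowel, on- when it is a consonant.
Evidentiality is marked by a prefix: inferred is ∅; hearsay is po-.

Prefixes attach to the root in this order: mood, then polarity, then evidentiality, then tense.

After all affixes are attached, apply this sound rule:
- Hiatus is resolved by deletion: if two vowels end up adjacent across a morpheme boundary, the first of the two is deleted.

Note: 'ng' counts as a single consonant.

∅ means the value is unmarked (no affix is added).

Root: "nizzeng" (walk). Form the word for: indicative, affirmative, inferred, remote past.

eponpunizzeng

Attach mood indicative pu- → punizzeng.
Attach polarity affirmative on- (before consonant 'p') → onpunizzeng.
evidentiality = inferred: zero marking, form stays onpunizzeng.
Attach tense remote past ep- → eponpunizzeng.
Vowel deletion: no change.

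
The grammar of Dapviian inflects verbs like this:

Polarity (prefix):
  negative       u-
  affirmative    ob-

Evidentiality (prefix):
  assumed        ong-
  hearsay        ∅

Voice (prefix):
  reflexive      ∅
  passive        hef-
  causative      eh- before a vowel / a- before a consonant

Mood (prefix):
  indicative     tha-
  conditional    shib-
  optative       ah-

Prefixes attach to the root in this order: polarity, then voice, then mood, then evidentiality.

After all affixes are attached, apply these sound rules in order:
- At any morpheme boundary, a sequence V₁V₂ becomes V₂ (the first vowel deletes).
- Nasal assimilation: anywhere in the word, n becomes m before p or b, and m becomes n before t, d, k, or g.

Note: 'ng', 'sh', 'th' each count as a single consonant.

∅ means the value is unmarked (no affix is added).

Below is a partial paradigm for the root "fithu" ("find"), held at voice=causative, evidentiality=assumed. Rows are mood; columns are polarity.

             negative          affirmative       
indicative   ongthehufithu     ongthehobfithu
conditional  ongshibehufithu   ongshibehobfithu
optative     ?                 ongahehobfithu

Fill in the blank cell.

ongahehufithu

Attach polarity negative u- → ufithu.
Attach voice causative eh- (before vowel 'u') → ehufithu.
Attach mood optative ah- → ahehufithu.
Attach evidentiality assumed ong- → ongahehufithu.
Vowel deletion: no change.
Nasal assimilation: no change.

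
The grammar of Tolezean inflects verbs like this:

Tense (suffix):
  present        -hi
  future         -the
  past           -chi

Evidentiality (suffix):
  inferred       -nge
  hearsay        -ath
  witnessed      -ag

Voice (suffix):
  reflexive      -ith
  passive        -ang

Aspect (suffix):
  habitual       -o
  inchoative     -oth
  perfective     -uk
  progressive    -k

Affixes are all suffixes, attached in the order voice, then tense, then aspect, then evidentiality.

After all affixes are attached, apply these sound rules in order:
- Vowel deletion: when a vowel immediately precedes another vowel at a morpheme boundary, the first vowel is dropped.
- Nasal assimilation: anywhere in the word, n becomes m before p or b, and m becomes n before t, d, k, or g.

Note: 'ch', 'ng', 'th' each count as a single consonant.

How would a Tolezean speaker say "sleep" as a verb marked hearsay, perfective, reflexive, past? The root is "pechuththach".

Attach voice reflexive -ith → pechuththachith.
Attach tense past -chi → pechuththachithchi.
Attach aspect perfective -uk → pechuththachithchiuk.
Attach evidentiality hearsay -ath → pechuththachithchiukath.
Apply vowel deletion: pechuththachithchiukath → pechuththachithchukath.
Nasal assimilation: no change.

pechuththachithchukath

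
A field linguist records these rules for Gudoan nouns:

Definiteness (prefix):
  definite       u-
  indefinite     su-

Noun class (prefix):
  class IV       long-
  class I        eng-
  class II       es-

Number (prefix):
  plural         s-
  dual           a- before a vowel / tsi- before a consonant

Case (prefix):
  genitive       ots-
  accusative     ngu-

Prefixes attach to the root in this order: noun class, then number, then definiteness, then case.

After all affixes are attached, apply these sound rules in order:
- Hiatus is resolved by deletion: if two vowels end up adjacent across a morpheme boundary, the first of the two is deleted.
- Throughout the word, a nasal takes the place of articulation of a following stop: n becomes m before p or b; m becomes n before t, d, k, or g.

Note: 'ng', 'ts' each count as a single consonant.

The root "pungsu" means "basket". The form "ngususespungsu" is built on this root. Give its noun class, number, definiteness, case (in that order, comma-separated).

class II, plural, indefinite, accusative

Segment: ngu-su-s-es-pungsu.
noun class: es- → class II.
number: s- → plural.
definiteness: su- → indefinite.
case: ngu- → accusative.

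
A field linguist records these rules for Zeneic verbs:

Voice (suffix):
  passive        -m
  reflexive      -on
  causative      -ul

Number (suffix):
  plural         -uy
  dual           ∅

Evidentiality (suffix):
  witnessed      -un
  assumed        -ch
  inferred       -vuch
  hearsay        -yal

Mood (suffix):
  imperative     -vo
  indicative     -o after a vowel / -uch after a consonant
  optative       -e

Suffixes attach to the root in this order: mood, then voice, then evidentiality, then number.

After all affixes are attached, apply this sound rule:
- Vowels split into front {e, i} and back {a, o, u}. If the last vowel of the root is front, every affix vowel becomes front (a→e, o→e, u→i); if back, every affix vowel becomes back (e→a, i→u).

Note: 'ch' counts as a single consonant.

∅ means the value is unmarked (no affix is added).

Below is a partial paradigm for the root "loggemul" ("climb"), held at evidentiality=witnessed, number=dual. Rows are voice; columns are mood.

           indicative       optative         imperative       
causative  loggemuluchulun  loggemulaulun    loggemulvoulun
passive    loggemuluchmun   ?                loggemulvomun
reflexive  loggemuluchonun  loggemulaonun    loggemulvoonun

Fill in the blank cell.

loggemulamun

Attach mood optative -e → loggemule.
Attach voice passive -m → loggemulem.
Attach evidentiality witnessed -un → loggemulemun.
number = dual: zero marking, form stays loggemulemun.
Apply vowel harmony: loggemulemun → loggemulamun.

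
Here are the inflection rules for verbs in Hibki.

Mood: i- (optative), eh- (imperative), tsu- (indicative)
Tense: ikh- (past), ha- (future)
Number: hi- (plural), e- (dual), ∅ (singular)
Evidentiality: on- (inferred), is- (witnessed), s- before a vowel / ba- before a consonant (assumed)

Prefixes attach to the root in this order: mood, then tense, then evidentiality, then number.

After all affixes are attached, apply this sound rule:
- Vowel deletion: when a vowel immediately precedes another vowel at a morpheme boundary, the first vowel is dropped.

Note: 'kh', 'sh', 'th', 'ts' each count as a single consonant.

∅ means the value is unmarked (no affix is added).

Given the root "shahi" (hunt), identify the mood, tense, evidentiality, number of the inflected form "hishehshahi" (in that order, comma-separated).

Segment: hi-is-ha-eh-shahi.
mood: eh- → imperative.
tense: ha- → future.
evidentiality: is- → witnessed.
number: hi- → plural.

imperative, future, witnessed, plural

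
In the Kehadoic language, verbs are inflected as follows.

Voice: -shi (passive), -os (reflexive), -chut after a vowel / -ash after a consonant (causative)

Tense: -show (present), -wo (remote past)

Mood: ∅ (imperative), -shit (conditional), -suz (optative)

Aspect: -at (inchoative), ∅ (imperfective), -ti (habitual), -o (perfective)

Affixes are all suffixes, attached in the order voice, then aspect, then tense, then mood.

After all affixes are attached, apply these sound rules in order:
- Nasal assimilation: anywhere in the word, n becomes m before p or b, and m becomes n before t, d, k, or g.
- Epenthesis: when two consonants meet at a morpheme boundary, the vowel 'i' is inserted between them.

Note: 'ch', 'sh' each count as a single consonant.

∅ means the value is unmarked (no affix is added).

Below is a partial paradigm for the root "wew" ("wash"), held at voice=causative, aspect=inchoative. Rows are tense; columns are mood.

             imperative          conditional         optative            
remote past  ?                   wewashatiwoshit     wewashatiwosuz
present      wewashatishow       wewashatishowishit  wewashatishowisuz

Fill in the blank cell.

wewashatiwo

Attach voice causative -ash (after consonant 'w') → wewash.
Attach aspect inchoative -at → wewashat.
Attach tense remote past -wo → wewashatwo.
mood = imperative: zero marking, form stays wewashatwo.
Nasal assimilation: no change.
Apply epenthesis: wewashatwo → wewashatiwo.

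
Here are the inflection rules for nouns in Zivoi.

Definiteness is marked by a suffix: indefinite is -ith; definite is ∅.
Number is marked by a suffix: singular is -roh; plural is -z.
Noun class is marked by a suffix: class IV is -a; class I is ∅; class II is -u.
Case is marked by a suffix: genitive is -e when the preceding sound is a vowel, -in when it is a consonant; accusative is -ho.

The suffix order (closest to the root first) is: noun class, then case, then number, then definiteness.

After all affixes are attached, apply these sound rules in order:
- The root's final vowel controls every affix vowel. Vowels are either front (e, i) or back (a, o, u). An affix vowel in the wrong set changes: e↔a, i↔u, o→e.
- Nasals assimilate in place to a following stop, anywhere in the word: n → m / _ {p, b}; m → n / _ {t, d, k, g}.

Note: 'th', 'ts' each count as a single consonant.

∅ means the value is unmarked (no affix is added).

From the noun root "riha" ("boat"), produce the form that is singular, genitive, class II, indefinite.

Attach noun class class II -u → rihau.
Attach case genitive -e (after vowel 'u') → rihaue.
Attach number singular -roh → rihaueroh.
Attach definiteness indefinite -ith → rihauerohith.
Apply vowel harmony: rihauerohith → rihauarohuth.
Nasal assimilation: no change.

rihauarohuth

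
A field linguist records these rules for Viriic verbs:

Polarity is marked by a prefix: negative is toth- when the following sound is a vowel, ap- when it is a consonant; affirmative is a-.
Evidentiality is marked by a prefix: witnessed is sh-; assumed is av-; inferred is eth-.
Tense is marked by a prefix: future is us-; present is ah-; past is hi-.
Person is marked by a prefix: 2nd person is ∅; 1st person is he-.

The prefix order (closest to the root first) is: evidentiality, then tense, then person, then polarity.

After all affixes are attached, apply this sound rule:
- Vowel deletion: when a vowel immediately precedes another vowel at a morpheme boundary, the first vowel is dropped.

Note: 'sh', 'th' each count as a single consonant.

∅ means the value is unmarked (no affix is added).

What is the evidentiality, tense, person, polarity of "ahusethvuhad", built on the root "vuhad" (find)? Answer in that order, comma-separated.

Segment: a-he-us-eth-vuhad.
evidentiality: eth- → inferred.
tense: us- → future.
person: he- → 1st person.
polarity: a- → affirmative.

inferred, future, 1st person, affirmative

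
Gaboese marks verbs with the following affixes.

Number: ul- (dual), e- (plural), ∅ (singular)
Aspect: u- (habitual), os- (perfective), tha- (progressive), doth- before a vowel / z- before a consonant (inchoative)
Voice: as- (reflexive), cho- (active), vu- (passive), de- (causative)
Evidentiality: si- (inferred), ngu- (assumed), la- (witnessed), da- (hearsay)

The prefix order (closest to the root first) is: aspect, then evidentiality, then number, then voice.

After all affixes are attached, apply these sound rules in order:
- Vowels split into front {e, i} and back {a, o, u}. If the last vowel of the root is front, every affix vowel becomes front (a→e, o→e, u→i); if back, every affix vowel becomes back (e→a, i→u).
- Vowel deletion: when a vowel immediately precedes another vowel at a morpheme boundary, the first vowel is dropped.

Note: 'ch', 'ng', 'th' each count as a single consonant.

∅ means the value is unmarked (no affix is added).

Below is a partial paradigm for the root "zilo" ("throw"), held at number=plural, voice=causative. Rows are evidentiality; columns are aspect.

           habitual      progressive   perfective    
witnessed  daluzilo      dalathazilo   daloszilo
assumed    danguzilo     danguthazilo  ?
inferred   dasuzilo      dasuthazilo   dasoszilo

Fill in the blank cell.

Attach aspect perfective os- → oszilo.
Attach evidentiality assumed ngu- → nguoszilo.
Attach number plural e- → enguoszilo.
Attach voice causative de- → deenguoszilo.
Apply vowel harmony: deenguoszilo → daanguoszilo.
Apply vowel deletion: daanguoszilo → dangoszilo.

dangoszilo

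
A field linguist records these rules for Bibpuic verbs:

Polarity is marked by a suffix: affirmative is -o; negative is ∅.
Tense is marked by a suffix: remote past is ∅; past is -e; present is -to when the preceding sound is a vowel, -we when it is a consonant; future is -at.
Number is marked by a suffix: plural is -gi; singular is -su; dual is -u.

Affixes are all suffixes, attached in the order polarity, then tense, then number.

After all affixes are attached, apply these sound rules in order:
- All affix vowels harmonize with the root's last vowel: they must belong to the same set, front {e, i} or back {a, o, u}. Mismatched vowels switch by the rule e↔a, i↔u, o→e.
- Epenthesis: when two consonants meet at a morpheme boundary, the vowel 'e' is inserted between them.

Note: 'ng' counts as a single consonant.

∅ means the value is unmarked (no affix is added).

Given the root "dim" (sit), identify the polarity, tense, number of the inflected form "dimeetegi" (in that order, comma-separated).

Segment: dim-o-at-gi.
polarity: -o → affirmative.
tense: -at → future.
number: -gi → plural.

affirmative, future, plural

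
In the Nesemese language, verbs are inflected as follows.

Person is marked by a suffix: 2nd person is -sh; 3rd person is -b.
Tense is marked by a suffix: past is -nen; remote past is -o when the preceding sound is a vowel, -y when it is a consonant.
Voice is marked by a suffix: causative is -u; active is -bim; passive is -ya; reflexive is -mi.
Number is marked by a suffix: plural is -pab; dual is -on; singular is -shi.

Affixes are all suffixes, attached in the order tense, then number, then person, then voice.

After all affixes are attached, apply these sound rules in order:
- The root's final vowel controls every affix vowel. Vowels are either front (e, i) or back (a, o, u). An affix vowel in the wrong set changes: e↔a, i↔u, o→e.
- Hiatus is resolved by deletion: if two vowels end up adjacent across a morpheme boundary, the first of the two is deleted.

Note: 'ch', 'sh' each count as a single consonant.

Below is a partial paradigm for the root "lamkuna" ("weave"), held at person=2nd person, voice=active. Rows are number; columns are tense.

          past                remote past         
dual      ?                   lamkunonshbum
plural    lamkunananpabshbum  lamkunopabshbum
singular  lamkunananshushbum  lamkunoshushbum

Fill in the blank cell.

Attach tense past -nen → lamkunanen.
Attach number dual -on → lamkunanenon.
Attach person 2nd person -sh → lamkunanenonsh.
Attach voice active -bim → lamkunanenonshbim.
Apply vowel harmony: lamkunanenonshbim → lamkunananonshbum.
Vowel deletion: no change.

lamkunananonshbum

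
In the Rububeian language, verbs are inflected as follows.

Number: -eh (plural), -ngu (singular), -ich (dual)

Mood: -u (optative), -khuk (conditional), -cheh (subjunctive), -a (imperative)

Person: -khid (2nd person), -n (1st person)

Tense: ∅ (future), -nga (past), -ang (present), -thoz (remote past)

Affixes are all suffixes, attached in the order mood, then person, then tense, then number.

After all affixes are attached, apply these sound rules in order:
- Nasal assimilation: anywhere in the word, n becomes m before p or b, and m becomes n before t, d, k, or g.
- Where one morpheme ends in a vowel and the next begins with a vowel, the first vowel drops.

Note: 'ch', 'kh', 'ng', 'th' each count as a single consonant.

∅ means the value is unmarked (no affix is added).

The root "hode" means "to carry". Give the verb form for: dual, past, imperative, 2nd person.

hodakhidngich

Attach mood imperative -a → hodea.
Attach person 2nd person -khid → hodeakhid.
Attach tense past -nga → hodeakhidnga.
Attach number dual -ich → hodeakhidngaich.
Nasal assimilation: no change.
Apply vowel deletion: hodeakhidngaich → hodakhidngich.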